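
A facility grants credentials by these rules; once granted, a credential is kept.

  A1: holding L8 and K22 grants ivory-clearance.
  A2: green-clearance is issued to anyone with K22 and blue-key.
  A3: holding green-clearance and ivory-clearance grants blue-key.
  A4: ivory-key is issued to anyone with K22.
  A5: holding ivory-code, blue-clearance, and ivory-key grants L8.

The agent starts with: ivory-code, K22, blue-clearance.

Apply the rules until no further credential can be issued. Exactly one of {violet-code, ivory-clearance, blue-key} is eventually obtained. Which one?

Holding K22 grants ivory-key (A4).
Holding ivory-code, blue-clearance, and ivory-key grants L8 (A5).
Holding L8 and K22 grants ivory-clearance (A1).
No rule produces violet-code, and it is not given. blue-key would need green-clearance and ivory-clearance (A3), but green-clearance is never granted.

ivory-clearance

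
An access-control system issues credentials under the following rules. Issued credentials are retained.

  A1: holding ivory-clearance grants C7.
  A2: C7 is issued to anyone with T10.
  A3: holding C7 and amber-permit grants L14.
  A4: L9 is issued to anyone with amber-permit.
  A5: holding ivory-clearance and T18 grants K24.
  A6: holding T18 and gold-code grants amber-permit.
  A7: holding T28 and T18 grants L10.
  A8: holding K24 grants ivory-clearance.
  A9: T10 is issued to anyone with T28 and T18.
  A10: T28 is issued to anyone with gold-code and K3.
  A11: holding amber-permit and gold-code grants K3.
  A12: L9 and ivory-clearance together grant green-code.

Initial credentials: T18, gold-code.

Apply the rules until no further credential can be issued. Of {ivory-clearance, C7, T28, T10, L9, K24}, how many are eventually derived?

Holding T18 and gold-code grants amber-permit (A6).
Holding amber-permit grants L9 (A4).
Holding amber-permit and gold-code grants K3 (A11).
Holding gold-code and K3 grants T28 (A10).
Holding T28 and T18 grants T10 (A9).
Holding T10 grants C7 (A2).
ivory-clearance would need K24 (A8), but K24 is never granted.
C7: reached.
T28: reached.
T10: reached.
L9: reached.
K24 would need ivory-clearance and T18 (A5), but ivory-clearance is never granted.
Reached: C7, T28, T10, and L9 — 4 of the 6.

4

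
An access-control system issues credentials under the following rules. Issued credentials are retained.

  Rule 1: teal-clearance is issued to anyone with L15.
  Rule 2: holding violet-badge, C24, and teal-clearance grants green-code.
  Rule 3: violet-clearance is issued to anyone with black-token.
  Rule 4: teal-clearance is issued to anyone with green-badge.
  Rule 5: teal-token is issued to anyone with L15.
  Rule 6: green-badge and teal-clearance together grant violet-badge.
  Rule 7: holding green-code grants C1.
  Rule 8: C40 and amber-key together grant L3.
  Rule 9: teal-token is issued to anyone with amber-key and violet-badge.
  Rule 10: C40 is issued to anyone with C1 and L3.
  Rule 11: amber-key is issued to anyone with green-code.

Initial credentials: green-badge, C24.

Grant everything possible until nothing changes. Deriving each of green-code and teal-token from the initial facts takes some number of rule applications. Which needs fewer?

green-code: Holding green-badge grants teal-clearance (Rule 4). Holding green-badge and teal-clearance grants violet-badge (Rule 6). Holding violet-badge, C24, and teal-clearance grants green-code (Rule 2). [3 rule applications]
teal-token: Holding green-badge grants teal-clearance (Rule 4). Holding green-badge and teal-clearance grants violet-badge (Rule 6). Holding violet-badge, C24, and teal-clearance grants green-code (Rule 2). Holding green-code grants amber-key (Rule 11). Holding amber-key and violet-badge grants teal-token (Rule 9). [5 rule applications]
green-code needs fewer.

green-code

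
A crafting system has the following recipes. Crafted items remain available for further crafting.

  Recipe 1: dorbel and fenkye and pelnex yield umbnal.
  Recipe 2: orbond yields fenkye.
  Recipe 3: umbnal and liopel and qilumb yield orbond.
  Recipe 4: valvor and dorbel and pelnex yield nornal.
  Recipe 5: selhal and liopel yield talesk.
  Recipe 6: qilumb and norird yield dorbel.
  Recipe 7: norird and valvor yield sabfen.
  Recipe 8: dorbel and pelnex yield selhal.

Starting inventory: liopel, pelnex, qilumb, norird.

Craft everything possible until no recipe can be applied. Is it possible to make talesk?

Using Recipe 6, qilumb and norird make dorbel.
Using Recipe 8, dorbel and pelnex make selhal.
selhal and liopel → talesk (Recipe 5).

Yes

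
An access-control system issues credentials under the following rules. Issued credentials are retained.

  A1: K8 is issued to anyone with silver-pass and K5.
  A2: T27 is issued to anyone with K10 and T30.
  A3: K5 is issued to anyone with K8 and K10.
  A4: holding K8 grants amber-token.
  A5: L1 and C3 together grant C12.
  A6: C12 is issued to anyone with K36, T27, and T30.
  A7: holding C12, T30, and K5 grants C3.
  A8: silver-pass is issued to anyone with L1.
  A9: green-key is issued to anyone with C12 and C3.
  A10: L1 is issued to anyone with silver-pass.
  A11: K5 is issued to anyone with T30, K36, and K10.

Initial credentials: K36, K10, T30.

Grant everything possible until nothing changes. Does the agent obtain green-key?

Yes

Holding K10 and T30 grants T27 (A2).
Holding T30, K36, and K10 grants K5 (A11).
Holding K36, T27, and T30 grants C12 (A6).
Holding C12, T30, and K5 grants C3 (A7).
Holding C12 and C3 grants green-key (A9).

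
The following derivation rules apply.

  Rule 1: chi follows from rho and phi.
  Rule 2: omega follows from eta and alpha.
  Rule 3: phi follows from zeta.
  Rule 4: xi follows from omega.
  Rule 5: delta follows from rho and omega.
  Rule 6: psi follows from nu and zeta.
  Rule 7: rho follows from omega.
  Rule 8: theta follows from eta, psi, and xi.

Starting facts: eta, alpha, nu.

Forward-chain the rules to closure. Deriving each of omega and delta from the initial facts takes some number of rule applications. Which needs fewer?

omega: From eta and alpha, Rule 2 gives omega. [1 rule application]
delta: From eta and alpha, Rule 2 gives omega. omega holds, so rho follows (Rule 7). rho and omega hold, so delta follows (Rule 5). [3 rule applications]
omega needs fewer.

omega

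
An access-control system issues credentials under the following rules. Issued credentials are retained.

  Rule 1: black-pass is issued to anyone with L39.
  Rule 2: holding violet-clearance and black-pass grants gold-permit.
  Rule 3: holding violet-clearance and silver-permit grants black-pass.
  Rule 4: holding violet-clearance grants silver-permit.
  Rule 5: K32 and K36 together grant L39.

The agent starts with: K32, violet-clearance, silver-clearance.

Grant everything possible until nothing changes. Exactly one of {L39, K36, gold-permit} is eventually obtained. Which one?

gold-permit

Holding violet-clearance grants silver-permit (Rule 4).
Holding violet-clearance and silver-permit grants black-pass (Rule 3).
Holding violet-clearance and black-pass grants gold-permit (Rule 2).
L39 would need K32 and K36 (Rule 5), but K36 is never granted. No rule produces K36, and it is not given.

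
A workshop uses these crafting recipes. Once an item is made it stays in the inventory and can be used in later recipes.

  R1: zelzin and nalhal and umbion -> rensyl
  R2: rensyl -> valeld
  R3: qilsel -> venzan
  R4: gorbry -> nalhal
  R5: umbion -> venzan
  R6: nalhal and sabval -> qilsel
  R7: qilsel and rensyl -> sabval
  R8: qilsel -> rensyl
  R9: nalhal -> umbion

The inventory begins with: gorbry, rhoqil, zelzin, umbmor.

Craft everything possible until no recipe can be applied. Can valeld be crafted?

Using R4, gorbry makes nalhal.
nalhal -> umbion (R9).
Using R1, zelzin, nalhal, and umbion make rensyl.
Using R2, rensyl makes valeld.

Yes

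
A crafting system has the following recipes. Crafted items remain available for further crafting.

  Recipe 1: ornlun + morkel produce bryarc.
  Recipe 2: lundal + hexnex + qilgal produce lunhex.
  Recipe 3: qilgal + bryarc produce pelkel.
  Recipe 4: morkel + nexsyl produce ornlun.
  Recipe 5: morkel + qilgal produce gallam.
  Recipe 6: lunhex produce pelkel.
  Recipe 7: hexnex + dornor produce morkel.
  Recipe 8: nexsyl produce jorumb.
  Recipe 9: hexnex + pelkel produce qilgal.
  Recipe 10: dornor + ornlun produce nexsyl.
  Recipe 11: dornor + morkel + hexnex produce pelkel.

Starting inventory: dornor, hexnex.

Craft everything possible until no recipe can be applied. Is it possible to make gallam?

hexnex + dornor → morkel (Recipe 7).
dornor + morkel + hexnex → pelkel (Recipe 11).
Using Recipe 9, hexnex and pelkel make qilgal.
Using Recipe 5, morkel and qilgal make gallam.

Yes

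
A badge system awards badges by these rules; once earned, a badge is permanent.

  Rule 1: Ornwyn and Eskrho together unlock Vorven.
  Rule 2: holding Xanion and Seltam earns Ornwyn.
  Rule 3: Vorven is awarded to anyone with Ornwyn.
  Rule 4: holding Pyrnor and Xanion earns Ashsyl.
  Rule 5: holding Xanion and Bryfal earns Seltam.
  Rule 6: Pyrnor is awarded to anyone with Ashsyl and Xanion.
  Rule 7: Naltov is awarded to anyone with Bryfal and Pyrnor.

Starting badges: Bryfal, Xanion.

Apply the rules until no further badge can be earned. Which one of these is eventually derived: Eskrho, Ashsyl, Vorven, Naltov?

With Xanion and Bryfal, Seltam is earned (Rule 5).
With Xanion and Seltam, Ornwyn is earned (Rule 2).
With Ornwyn, Vorven is earned (Rule 3).
Naltov would need Bryfal and Pyrnor (Rule 7), but Pyrnor is never earned. No rule produces Eskrho, and it is not given. Ashsyl would need Pyrnor and Xanion (Rule 4), but Pyrnor is never earned.

Vorven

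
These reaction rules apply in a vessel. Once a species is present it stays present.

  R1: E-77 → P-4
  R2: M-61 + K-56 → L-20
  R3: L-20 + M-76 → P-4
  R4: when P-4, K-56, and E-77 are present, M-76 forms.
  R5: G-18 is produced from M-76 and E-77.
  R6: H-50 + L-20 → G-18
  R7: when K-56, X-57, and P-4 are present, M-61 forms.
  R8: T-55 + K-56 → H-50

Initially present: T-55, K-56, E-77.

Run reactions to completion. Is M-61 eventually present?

M-61 would need K-56, X-57, and P-4 (R7), but X-57 never forms.

No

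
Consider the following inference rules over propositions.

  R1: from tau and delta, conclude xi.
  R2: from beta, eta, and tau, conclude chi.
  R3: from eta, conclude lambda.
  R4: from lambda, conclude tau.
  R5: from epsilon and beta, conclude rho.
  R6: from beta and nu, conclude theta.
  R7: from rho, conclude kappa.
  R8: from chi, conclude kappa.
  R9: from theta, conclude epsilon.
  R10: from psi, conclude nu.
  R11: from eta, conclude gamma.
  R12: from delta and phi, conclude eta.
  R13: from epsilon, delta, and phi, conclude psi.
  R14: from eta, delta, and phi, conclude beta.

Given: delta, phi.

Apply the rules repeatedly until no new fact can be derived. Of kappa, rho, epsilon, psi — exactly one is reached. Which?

kappa

delta and phi hold, so eta follows (R12).
eta, delta, and phi hold, so beta follows (R14).
eta holds, so lambda follows (R3).
From lambda, R4 gives tau.
From beta, eta, and tau, R2 gives chi.
From chi, R8 gives kappa.
rho would need epsilon and beta (R5), but epsilon is never established. psi would need epsilon, delta, and phi (R13), but epsilon is never established. epsilon would need theta (R9), but theta is never established.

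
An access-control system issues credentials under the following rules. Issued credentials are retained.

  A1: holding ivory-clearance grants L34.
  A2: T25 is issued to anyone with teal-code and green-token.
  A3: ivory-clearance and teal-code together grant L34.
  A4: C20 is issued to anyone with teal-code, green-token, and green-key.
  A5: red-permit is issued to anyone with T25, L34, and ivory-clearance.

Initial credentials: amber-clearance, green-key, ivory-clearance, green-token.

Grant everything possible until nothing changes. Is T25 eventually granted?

T25 would need teal-code and green-token (A2), but teal-code is never granted.

No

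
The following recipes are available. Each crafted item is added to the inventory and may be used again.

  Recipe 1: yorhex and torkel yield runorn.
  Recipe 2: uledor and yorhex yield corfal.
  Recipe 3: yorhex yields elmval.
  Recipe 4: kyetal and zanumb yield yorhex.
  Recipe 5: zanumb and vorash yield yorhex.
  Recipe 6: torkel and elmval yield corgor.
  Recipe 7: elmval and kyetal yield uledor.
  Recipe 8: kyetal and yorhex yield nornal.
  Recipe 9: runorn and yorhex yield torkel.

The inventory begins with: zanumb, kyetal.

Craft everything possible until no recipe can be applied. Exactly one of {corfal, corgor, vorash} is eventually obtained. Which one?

Using Recipe 4, kyetal and zanumb make yorhex.
Using Recipe 3, yorhex makes elmval.
Using Recipe 7, elmval and kyetal make uledor.
Using Recipe 2, uledor and yorhex make corfal.
No rule produces vorash, and it is not given. corgor would need torkel and elmval (Recipe 6), but torkel is never obtained.

corfal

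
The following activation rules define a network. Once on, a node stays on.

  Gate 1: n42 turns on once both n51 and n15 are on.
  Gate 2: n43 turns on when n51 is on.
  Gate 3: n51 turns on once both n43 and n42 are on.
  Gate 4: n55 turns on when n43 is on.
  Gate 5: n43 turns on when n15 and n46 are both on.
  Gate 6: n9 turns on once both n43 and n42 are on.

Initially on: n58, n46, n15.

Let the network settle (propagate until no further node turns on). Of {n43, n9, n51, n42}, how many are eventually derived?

1

Gate 5: n15 and n46 on → n43 on.
n43: reached.
n9 would need n43 and n42 (Gate 6), but n42 never turns on.
n51 would need n43 and n42 (Gate 3), but n42 never turns on.
n42 would need n51 and n15 (Gate 1), but n51 never turns on.
Reached: n43 — 1 of the 4.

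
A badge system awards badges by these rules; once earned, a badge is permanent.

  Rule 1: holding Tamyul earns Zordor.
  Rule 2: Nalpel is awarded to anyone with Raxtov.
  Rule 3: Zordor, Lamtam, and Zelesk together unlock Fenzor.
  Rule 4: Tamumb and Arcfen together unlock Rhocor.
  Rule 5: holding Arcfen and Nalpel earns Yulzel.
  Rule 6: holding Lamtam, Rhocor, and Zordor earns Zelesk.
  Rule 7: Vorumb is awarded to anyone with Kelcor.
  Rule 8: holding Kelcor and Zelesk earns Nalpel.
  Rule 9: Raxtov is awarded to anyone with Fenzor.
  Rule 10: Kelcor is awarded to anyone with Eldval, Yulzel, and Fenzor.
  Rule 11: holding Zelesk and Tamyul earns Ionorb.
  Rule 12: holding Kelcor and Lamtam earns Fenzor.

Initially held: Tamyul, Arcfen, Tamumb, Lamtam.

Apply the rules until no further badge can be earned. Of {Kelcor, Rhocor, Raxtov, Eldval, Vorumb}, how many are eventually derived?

With Tamyul, Zordor is earned (Rule 1).
With Tamumb and Arcfen, Rhocor is earned (Rule 4).
With Lamtam, Rhocor, and Zordor, Zelesk is earned (Rule 6).
With Zordor, Lamtam, and Zelesk, Fenzor is earned (Rule 3).
With Fenzor, Raxtov is earned (Rule 9).
Kelcor would need Eldval, Yulzel, and Fenzor (Rule 10), but Eldval is never earned.
Rhocor: reached.
Raxtov: reached.
No rule produces Eldval, and it is not given.
Vorumb would need Kelcor (Rule 7), but Kelcor is never earned.
Reached: Rhocor and Raxtov — 2 of the 5.

2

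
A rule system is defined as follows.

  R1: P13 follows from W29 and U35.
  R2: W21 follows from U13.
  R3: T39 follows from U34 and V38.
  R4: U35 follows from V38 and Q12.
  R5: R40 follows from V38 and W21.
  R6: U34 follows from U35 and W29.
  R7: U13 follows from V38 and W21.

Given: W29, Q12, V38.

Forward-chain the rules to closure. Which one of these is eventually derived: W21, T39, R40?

V38 and Q12 hold, so U35 follows (R4).
From U35 and W29, R6 gives U34.
From U34 and V38, R3 gives T39.
R40 would need V38 and W21 (R5), but W21 is never established. W21 would need U13 (R2), but U13 is never established.

T39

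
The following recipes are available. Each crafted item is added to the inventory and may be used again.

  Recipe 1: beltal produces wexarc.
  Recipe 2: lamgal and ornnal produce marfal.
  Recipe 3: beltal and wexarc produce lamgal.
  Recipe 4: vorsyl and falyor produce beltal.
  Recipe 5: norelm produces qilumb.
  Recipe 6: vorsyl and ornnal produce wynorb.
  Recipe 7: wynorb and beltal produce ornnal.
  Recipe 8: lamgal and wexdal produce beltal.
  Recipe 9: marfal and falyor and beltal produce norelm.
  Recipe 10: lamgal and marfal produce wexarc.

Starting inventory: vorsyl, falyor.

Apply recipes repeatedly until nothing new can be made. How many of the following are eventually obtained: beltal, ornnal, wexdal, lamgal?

vorsyl and falyor → beltal (Recipe 4).
beltal → wexarc (Recipe 1).
beltal and wexarc → lamgal (Recipe 3).
beltal: reached.
ornnal would need wynorb and beltal (Recipe 7), but wynorb is never obtained.
No rule produces wexdal, and it is not given.
lamgal: reached.
Reached: beltal and lamgal — 2 of the 4.

2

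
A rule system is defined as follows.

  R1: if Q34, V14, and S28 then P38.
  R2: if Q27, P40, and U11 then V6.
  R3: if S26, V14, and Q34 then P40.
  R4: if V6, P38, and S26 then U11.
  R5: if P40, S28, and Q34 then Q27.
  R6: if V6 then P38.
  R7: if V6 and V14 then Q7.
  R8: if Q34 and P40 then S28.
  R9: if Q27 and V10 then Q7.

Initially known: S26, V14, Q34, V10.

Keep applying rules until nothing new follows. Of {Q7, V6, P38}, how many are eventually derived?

From S26, V14, and Q34, R3 gives P40.
Q34 and P40 hold, so S28 follows (R8).
P40, S28, and Q34 hold, so Q27 follows (R5).
From Q34, V14, and S28, R1 gives P38.
From Q27 and V10, R9 gives Q7.
Q7: reached.
V6 would need Q27, P40, and U11 (R2), but U11 is never established.
P38: reached.
Reached: Q7 and P38 — 2 of the 3.

2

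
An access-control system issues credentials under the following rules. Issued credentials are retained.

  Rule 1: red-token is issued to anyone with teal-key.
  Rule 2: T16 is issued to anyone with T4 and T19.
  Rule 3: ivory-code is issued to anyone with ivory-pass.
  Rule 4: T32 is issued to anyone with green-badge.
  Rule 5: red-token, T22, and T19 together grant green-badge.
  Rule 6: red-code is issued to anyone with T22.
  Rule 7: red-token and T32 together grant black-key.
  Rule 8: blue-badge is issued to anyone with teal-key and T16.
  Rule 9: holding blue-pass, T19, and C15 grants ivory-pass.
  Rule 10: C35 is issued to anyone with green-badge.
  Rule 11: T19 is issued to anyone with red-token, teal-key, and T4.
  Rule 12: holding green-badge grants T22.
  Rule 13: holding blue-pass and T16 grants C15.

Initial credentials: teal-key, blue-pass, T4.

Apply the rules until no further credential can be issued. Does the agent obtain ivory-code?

Holding teal-key grants red-token (Rule 1).
Holding red-token, teal-key, and T4 grants T19 (Rule 11).
Holding T4 and T19 grants T16 (Rule 2).
Holding blue-pass and T16 grants C15 (Rule 13).
Holding blue-pass, T19, and C15 grants ivory-pass (Rule 9).
Holding ivory-pass grants ivory-code (Rule 3).

Yes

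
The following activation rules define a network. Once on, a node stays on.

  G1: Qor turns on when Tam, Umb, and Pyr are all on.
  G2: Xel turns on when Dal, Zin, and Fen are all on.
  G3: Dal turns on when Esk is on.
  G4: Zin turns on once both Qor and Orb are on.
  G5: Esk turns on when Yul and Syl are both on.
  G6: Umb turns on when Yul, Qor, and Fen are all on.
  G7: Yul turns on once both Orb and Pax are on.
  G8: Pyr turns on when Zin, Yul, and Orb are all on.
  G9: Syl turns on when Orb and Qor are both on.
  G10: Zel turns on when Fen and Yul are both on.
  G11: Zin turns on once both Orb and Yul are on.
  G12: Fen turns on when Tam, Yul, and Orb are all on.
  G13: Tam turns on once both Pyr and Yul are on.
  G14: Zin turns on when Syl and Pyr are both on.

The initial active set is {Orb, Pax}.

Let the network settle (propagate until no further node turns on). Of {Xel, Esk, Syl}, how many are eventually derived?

0

Xel would need Dal, Zin, and Fen (G2), but Dal never turns on.
Esk would need Yul and Syl (G5), but Syl never turns on.
Syl would need Orb and Qor (G9), but Qor never turns on.
None of the 3 are reached.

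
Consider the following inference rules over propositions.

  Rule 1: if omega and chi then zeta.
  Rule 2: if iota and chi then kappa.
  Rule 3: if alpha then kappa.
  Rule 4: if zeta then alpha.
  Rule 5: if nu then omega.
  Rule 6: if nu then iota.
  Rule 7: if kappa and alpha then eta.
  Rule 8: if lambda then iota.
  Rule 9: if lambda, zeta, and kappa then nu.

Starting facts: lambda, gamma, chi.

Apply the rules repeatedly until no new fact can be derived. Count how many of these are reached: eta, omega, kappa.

1

From lambda, Rule 8 gives iota.
iota and chi hold, so kappa follows (Rule 2).
eta would need kappa and alpha (Rule 7), but alpha is never established.
omega would need nu (Rule 5), but nu is never established.
kappa: reached.
Reached: kappa — 1 of the 3.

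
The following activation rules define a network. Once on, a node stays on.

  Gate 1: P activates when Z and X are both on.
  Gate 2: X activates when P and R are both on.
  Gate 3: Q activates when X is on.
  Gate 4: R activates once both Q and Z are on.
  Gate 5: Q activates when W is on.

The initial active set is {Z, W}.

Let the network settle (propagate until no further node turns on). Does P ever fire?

P would need Z and X (Gate 1), but X never turns on.

No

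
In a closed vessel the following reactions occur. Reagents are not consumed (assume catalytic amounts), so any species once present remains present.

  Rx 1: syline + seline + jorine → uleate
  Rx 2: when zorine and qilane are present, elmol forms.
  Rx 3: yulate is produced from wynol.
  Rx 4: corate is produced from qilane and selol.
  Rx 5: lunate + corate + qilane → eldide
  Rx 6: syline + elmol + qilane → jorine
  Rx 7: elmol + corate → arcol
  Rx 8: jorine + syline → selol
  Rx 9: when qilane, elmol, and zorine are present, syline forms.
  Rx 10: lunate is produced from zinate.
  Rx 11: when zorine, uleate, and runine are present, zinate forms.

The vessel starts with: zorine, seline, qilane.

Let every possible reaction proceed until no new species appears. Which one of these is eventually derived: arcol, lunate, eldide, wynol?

zorine and qilane present → elmol forms (Rx 2).
qilane, elmol, and zorine present → syline forms (Rx 9).
syline, elmol, and qilane present → jorine forms (Rx 6).
jorine and syline present → selol forms (Rx 8).
qilane and selol present → corate forms (Rx 4).
elmol and corate present → arcol forms (Rx 7).
No rule produces wynol, and it is not given. eldide would need lunate, corate, and qilane (Rx 5), but lunate never forms. lunate would need zinate (Rx 10), but zinate never forms.

arcol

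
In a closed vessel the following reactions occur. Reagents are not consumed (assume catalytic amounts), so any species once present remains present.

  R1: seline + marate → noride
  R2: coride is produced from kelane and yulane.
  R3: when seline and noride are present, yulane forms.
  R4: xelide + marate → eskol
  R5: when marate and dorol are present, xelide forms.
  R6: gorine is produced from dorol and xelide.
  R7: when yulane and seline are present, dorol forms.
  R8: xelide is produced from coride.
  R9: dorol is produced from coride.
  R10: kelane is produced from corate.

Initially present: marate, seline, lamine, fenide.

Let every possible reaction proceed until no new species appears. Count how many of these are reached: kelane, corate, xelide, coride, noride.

seline and marate present → noride forms (R1).
seline and noride present → yulane forms (R3).
yulane and seline present → dorol forms (R7).
marate and dorol present → xelide forms (R5).
kelane would need corate (R10), but corate never forms.
No rule produces corate, and it is not given.
xelide: reached.
coride would need kelane and yulane (R2), but kelane never forms.
noride: reached.
Reached: xelide and noride — 2 of the 5.

2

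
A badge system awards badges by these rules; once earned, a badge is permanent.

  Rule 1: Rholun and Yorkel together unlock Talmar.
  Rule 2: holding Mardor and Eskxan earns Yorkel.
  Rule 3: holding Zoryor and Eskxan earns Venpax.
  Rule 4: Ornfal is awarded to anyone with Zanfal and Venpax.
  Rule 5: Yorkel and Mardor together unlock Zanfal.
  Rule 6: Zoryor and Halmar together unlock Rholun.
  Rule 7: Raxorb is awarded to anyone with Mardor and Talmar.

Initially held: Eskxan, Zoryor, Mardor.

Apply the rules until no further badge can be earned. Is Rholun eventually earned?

Rholun would need Zoryor and Halmar (Rule 6), but Halmar is never earned.

No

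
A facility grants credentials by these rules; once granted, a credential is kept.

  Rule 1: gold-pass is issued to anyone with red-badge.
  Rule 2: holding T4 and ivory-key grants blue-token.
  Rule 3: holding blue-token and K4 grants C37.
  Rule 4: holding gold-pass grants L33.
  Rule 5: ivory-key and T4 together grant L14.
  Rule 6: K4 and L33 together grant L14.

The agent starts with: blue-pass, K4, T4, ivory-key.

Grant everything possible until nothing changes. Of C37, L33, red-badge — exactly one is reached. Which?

Holding T4 and ivory-key grants blue-token (Rule 2).
Holding blue-token and K4 grants C37 (Rule 3).
No rule produces red-badge, and it is not given. L33 would need gold-pass (Rule 4), but gold-pass is never granted.

C37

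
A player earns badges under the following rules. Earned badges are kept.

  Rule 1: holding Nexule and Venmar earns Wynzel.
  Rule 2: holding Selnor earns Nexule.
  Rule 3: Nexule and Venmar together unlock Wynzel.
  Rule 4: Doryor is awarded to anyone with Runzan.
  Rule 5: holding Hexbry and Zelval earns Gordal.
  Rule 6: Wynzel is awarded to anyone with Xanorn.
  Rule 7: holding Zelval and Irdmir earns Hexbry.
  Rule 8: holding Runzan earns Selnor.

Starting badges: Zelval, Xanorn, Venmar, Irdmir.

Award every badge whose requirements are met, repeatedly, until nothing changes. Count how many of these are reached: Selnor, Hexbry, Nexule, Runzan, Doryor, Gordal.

2

With Zelval and Irdmir, Hexbry is earned (Rule 7).
With Hexbry and Zelval, Gordal is earned (Rule 5).
Selnor would need Runzan (Rule 8), but Runzan is never earned.
Hexbry: reached.
Nexule would need Selnor (Rule 2), but Selnor is never earned.
No rule produces Runzan, and it is not given.
Doryor would need Runzan (Rule 4), but Runzan is never earned.
Gordal: reached.
Reached: Hexbry and Gordal — 2 of the 6.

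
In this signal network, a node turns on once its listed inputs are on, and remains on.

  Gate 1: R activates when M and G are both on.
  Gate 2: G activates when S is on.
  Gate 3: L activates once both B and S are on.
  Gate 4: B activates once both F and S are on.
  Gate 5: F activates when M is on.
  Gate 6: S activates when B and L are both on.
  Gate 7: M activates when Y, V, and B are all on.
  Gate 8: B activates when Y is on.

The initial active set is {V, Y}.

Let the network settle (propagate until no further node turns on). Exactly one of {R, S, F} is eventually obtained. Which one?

F

Gate 8: Y on → B on.
Gate 7: Y, V, and B on → M on.
Gate 5: M on → F on.
R would need M and G (Gate 1), but G never turns on. S would need B and L (Gate 6), but L never turns on.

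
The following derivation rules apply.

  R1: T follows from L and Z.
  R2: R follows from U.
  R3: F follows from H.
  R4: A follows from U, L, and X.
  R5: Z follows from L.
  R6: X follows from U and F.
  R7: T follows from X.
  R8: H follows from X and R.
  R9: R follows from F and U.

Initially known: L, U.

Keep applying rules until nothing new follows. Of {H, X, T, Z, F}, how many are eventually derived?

From L, R5 gives Z.
L and Z hold, so T follows (R1).
H would need X and R (R8), but X is never established.
X would need U and F (R6), but F is never established.
T: reached.
Z: reached.
F would need H (R3), but H is never established.
Reached: T and Z — 2 of the 5.

2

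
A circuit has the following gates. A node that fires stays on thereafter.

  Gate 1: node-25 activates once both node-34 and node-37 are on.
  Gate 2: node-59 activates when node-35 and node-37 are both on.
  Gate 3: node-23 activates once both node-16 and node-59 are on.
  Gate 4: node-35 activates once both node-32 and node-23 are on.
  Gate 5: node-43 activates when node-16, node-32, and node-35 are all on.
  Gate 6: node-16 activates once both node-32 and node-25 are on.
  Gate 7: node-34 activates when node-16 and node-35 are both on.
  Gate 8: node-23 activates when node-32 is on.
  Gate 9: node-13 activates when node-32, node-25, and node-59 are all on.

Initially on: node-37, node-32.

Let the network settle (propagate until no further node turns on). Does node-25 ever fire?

No

node-25 would need node-34 and node-37 (Gate 1), but node-34 never turns on.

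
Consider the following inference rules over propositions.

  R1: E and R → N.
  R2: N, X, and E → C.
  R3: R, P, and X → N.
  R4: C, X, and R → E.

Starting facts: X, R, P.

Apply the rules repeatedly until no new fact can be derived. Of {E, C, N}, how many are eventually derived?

1

R, P, and X hold, so N follows (R3).
E would need C, X, and R (R4), but C is never established.
C would need N, X, and E (R2), but E is never established.
N: reached.
Reached: N — 1 of the 3.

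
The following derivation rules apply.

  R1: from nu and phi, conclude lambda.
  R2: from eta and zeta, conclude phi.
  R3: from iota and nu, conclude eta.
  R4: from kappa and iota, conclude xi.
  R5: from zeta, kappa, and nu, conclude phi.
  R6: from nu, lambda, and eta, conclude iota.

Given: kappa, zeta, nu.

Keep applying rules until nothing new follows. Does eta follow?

eta would need iota and nu (R3), but iota is never established.

No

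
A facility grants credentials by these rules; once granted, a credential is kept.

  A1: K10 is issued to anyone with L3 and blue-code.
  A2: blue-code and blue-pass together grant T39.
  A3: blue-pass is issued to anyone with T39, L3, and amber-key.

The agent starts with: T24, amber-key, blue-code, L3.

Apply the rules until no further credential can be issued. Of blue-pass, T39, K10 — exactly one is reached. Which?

K10

Holding L3 and blue-code grants K10 (A1).
T39 would need blue-code and blue-pass (A2), but blue-pass is never granted. blue-pass would need T39, L3, and amber-key (A3), but T39 is never granted.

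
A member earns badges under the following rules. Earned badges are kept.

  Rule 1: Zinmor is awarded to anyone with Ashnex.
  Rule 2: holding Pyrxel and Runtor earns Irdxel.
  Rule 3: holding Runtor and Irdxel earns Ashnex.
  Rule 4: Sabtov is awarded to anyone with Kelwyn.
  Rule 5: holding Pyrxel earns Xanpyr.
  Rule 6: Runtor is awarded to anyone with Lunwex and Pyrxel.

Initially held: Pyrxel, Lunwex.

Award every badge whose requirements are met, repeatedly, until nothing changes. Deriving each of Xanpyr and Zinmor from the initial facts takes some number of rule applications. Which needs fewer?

Xanpyr: With Pyrxel, Xanpyr is earned (Rule 5). [1 rule application]
Zinmor: With Lunwex and Pyrxel, Runtor is earned (Rule 6). With Pyrxel and Runtor, Irdxel is earned (Rule 2). With Runtor and Irdxel, Ashnex is earned (Rule 3). With Ashnex, Zinmor is earned (Rule 1). [4 rule applications]
Xanpyr needs fewer.

Xanpyr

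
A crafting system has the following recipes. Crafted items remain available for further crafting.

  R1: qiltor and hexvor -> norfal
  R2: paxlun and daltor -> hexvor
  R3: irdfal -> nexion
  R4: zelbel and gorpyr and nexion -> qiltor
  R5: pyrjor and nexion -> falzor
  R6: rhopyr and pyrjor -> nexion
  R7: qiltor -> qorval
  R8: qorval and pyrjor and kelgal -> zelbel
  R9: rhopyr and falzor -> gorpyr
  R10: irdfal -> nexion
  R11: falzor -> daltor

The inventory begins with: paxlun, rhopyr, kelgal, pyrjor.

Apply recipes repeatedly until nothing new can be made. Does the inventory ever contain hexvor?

Yes

Using R6, rhopyr and pyrjor make nexion.
Using R5, pyrjor and nexion make falzor.
falzor -> daltor (R11).
paxlun and daltor -> hexvor (R2).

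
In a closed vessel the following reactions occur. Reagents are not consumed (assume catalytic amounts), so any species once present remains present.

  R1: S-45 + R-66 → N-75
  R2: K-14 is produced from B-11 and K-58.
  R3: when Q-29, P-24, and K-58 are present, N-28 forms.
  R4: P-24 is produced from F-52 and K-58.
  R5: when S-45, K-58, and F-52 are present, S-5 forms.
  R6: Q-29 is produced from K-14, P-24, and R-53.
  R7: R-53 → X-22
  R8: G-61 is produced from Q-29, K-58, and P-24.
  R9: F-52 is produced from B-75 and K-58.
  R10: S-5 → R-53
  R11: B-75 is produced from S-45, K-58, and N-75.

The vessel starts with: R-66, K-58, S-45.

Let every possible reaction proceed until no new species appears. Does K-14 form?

K-14 would need B-11 and K-58 (R2), but B-11 never forms.

No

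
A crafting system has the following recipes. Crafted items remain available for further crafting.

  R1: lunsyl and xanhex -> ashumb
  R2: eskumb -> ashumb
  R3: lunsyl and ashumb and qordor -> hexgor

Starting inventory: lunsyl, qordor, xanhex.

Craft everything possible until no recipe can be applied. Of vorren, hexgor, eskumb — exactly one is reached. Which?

Using R1, lunsyl and xanhex make ashumb.
lunsyl and ashumb and qordor -> hexgor (R3).
No rule produces eskumb, and it is not given. No rule produces vorren, and it is not given.

hexgor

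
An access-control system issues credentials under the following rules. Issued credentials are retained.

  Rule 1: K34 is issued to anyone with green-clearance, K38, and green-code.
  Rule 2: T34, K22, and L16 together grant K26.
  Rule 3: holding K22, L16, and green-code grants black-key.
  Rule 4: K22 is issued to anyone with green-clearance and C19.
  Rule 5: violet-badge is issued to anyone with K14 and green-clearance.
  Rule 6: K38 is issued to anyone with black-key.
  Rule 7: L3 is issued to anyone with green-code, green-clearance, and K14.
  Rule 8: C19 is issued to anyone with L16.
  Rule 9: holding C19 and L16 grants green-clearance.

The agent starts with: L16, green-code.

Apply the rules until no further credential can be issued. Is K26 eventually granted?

K26 would need T34, K22, and L16 (Rule 2), but T34 is never granted.

No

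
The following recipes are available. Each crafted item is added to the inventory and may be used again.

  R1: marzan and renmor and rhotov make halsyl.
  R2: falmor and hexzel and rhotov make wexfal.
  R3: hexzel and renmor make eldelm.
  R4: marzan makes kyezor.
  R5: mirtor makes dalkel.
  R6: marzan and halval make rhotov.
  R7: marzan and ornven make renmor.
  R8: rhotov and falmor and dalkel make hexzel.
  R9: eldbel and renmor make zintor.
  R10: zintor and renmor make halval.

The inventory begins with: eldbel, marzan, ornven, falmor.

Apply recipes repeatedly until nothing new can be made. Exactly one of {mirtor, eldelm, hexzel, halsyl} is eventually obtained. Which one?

marzan and ornven → renmor (R7).
eldbel and renmor → zintor (R9).
zintor and renmor → halval (R10).
Using R6, marzan and halval make rhotov.
Using R1, marzan, renmor, and rhotov make halsyl.
hexzel would need rhotov, falmor, and dalkel (R8), but dalkel is never obtained. No rule produces mirtor, and it is not given. eldelm would need hexzel and renmor (R3), but hexzel is never obtained.

halsyl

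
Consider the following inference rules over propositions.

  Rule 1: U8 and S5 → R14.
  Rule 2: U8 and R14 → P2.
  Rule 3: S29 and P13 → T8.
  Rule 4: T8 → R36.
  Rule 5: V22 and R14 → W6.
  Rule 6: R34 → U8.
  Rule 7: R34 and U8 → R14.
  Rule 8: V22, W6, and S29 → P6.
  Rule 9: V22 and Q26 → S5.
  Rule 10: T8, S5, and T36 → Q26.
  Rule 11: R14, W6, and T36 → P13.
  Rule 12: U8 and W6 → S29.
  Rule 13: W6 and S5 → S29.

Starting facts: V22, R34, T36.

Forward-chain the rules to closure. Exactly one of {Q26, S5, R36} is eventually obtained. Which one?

R34 holds, so U8 follows (Rule 6).
From R34 and U8, Rule 7 gives R14.
V22 and R14 hold, so W6 follows (Rule 5).
U8 and W6 hold, so S29 follows (Rule 12).
R14, W6, and T36 hold, so P13 follows (Rule 11).
S29 and P13 hold, so T8 follows (Rule 3).
From T8, Rule 4 gives R36.
Q26 would need T8, S5, and T36 (Rule 10), but S5 is never established. S5 would need V22 and Q26 (Rule 9), but Q26 is never established.

R36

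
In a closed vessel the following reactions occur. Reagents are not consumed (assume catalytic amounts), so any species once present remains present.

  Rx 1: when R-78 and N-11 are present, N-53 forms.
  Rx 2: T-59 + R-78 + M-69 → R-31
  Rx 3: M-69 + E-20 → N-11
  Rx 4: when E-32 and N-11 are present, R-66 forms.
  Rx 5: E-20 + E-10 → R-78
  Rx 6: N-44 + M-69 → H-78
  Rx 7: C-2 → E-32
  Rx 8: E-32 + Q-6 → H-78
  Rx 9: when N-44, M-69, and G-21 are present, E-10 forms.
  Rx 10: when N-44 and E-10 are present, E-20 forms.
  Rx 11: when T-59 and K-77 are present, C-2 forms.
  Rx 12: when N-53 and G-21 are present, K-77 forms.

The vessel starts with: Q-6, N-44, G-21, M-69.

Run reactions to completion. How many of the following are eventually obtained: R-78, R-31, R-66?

1

N-44, M-69, and G-21 present → E-10 forms (Rx 9).
N-44 and E-10 present → E-20 forms (Rx 10).
E-20 and E-10 present → R-78 forms (Rx 5).
R-78: reached.
R-31 would need T-59, R-78, and M-69 (Rx 2), but T-59 never forms.
R-66 would need E-32 and N-11 (Rx 4), but E-32 never forms.
Reached: R-78 — 1 of the 3.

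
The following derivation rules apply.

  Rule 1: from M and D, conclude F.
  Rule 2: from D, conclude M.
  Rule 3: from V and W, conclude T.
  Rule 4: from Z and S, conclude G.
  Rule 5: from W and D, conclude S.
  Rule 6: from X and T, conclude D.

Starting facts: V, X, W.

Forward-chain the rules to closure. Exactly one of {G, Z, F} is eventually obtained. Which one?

F

V and W hold, so T follows (Rule 3).
From X and T, Rule 6 gives D.
From D, Rule 2 gives M.
M and D hold, so F follows (Rule 1).
G would need Z and S (Rule 4), but Z is never established. No rule produces Z, and it is not given.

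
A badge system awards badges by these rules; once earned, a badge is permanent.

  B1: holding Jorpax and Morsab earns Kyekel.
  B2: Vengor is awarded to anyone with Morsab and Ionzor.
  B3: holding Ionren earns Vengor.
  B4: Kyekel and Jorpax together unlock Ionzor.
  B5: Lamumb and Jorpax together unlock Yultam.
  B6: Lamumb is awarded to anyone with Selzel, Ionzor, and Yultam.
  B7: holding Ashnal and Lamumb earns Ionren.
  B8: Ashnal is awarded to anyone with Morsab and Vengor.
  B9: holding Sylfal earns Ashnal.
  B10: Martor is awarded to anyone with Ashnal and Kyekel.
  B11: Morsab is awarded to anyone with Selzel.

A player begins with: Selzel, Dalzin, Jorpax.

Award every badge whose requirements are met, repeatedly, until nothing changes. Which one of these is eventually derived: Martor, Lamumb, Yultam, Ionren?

With Selzel, Morsab is earned (B11).
With Jorpax and Morsab, Kyekel is earned (B1).
With Kyekel and Jorpax, Ionzor is earned (B4).
With Morsab and Ionzor, Vengor is earned (B2).
With Morsab and Vengor, Ashnal is earned (B8).
With Ashnal and Kyekel, Martor is earned (B10).
Lamumb would need Selzel, Ionzor, and Yultam (B6), but Yultam is never earned. Yultam would need Lamumb and Jorpax (B5), but Lamumb is never earned. Ionren would need Ashnal and Lamumb (B7), but Lamumb is never earned.

Martor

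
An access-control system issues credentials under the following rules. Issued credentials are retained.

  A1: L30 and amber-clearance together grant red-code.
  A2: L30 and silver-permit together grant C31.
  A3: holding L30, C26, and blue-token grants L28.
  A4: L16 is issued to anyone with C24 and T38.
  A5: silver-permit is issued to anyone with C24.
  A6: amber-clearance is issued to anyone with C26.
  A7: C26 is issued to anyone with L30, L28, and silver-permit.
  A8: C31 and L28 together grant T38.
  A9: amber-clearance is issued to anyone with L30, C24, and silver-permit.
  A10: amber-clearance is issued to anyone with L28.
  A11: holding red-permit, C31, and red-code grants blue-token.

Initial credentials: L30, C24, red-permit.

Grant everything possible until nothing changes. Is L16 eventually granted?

L16 would need C24 and T38 (A4), but T38 is never granted.

No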